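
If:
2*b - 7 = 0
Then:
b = 7/2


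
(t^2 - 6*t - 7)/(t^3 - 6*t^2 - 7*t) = 1/t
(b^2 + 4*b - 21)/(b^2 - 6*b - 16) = (-b^2 - 4*b + 21)/(-b^2 + 6*b + 16)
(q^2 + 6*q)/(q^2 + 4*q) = (q + 6)/(q + 4)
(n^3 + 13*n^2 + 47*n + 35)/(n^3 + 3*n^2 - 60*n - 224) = (n^2 + 6*n + 5)/(n^2 - 4*n - 32)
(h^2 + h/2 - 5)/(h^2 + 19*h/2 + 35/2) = (h - 2)/(h + 7)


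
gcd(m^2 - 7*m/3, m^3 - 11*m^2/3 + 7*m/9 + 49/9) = m - 7/3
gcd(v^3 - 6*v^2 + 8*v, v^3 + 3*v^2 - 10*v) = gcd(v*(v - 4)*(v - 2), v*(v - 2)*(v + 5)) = v^2 - 2*v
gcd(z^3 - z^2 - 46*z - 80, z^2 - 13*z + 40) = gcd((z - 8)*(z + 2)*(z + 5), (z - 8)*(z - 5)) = z - 8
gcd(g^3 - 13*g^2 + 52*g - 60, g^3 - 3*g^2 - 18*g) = g - 6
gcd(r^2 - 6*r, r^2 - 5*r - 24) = 1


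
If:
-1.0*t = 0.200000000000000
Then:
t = -0.20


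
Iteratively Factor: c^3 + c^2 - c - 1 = (c + 1)*(c^2 - 1) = (c - 1)*(c + 1)*(c + 1)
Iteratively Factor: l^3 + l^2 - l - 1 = (l + 1)*(l^2 - 1) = (l + 1)^2*(l - 1)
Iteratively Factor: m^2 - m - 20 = (m - 5)*(m + 4)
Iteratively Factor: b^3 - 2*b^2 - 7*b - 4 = (b - 4)*(b^2 + 2*b + 1) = (b - 4)*(b + 1)*(b + 1)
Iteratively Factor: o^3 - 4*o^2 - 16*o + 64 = (o - 4)*(o^2 - 16) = (o - 4)^2*(o + 4)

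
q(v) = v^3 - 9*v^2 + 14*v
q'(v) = 3*v^2 - 18*v + 14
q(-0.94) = -21.94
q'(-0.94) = 33.57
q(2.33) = -3.59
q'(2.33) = -11.65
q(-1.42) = -40.89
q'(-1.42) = 45.61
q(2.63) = -7.24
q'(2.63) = -12.59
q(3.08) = -13.04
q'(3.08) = -12.98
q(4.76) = -29.43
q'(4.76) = -3.71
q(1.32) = 5.10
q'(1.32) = -4.53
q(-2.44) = -102.27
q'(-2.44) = 75.78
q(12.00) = 600.00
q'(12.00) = 230.00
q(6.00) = -24.00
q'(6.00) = 14.00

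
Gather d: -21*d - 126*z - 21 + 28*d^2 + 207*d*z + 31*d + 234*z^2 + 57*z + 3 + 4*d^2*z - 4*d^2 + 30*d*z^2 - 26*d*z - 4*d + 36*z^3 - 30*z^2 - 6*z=d^2*(4*z + 24) + d*(30*z^2 + 181*z + 6) + 36*z^3 + 204*z^2 - 75*z - 18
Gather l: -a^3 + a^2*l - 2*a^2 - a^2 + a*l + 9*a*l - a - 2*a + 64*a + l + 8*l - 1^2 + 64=-a^3 - 3*a^2 + 61*a + l*(a^2 + 10*a + 9) + 63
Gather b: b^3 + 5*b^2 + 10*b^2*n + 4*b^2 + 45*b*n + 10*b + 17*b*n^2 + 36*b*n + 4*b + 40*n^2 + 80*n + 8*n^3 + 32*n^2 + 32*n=b^3 + b^2*(10*n + 9) + b*(17*n^2 + 81*n + 14) + 8*n^3 + 72*n^2 + 112*n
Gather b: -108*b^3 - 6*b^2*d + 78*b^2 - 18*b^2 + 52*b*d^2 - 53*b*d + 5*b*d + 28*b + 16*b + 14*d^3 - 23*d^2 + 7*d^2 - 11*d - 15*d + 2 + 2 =-108*b^3 + b^2*(60 - 6*d) + b*(52*d^2 - 48*d + 44) + 14*d^3 - 16*d^2 - 26*d + 4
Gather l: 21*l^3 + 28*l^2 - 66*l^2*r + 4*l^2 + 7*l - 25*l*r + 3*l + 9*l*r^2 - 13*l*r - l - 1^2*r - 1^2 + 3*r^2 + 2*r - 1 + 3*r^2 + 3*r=21*l^3 + l^2*(32 - 66*r) + l*(9*r^2 - 38*r + 9) + 6*r^2 + 4*r - 2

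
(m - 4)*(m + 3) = m^2 - m - 12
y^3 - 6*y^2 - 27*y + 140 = (y - 7)*(y - 4)*(y + 5)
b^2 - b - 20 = (b - 5)*(b + 4)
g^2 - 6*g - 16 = (g - 8)*(g + 2)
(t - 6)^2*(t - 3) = t^3 - 15*t^2 + 72*t - 108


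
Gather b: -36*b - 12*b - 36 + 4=-48*b - 32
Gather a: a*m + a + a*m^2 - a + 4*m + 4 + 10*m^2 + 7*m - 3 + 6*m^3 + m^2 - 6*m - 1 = a*(m^2 + m) + 6*m^3 + 11*m^2 + 5*m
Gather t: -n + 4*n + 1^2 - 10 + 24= 3*n + 15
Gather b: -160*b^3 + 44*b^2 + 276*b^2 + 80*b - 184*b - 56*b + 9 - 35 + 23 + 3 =-160*b^3 + 320*b^2 - 160*b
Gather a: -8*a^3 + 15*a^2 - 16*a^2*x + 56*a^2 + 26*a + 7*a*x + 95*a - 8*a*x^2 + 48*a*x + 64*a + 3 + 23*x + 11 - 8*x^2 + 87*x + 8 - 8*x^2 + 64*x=-8*a^3 + a^2*(71 - 16*x) + a*(-8*x^2 + 55*x + 185) - 16*x^2 + 174*x + 22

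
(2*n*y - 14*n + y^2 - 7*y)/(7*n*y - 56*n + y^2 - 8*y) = (2*n*y - 14*n + y^2 - 7*y)/(7*n*y - 56*n + y^2 - 8*y)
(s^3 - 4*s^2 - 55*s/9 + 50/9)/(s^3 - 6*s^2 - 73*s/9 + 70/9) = (s - 5)/(s - 7)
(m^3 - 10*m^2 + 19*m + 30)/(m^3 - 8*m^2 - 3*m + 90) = (m + 1)/(m + 3)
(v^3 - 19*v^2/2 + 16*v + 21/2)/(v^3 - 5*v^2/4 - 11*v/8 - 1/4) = 4*(v^2 - 10*v + 21)/(4*v^2 - 7*v - 2)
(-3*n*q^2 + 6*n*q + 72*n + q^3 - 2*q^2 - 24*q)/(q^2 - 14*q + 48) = (-3*n*q - 12*n + q^2 + 4*q)/(q - 8)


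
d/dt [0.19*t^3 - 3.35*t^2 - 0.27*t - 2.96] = 0.57*t^2 - 6.7*t - 0.27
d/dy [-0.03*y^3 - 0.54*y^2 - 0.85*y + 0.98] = -0.09*y^2 - 1.08*y - 0.85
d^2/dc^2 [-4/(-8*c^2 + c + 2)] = 8*(64*c^2 - 8*c - (16*c - 1)^2 - 16)/(-8*c^2 + c + 2)^3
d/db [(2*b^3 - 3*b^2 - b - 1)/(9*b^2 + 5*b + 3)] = 2*(9*b^4 + 10*b^3 + 6*b^2 + 1)/(81*b^4 + 90*b^3 + 79*b^2 + 30*b + 9)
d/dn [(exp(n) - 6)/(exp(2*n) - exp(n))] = (-exp(2*n) + 12*exp(n) - 6)*exp(-n)/(exp(2*n) - 2*exp(n) + 1)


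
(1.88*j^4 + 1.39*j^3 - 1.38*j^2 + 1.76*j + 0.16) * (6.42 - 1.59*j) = -2.9892*j^5 + 9.8595*j^4 + 11.118*j^3 - 11.658*j^2 + 11.0448*j + 1.0272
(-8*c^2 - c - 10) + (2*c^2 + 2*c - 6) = -6*c^2 + c - 16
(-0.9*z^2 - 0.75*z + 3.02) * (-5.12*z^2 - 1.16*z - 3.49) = 4.608*z^4 + 4.884*z^3 - 11.4514*z^2 - 0.885699999999999*z - 10.5398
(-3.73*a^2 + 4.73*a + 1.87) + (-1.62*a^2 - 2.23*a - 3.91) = -5.35*a^2 + 2.5*a - 2.04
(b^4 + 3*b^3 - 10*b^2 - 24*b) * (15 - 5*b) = -5*b^5 + 95*b^3 - 30*b^2 - 360*b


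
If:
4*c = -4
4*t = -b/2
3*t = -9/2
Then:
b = 12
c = -1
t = -3/2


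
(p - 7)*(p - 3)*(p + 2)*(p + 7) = p^4 - p^3 - 55*p^2 + 49*p + 294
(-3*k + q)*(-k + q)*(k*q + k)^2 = 3*k^4*q^2 + 6*k^4*q + 3*k^4 - 4*k^3*q^3 - 8*k^3*q^2 - 4*k^3*q + k^2*q^4 + 2*k^2*q^3 + k^2*q^2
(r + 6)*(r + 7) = r^2 + 13*r + 42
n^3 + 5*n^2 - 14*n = n*(n - 2)*(n + 7)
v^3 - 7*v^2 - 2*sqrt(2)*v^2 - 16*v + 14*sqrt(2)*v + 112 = (v - 7)*(v - 4*sqrt(2))*(v + 2*sqrt(2))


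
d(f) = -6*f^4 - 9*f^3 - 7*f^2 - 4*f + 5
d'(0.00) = -4.00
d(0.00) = 5.00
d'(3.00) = -937.00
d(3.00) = -799.00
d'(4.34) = -2535.24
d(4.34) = -3008.61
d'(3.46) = -1369.79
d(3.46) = -1325.35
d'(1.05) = -76.25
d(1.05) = -24.63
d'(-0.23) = -1.92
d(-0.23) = 5.64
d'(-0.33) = -1.46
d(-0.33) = 5.81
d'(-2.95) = 418.47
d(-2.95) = -267.47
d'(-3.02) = 453.08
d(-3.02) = -297.96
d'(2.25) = -445.56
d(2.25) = -295.73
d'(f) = -24*f^3 - 27*f^2 - 14*f - 4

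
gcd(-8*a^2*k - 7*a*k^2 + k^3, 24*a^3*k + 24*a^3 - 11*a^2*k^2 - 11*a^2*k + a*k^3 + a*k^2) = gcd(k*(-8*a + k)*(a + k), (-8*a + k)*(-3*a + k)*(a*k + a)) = 8*a - k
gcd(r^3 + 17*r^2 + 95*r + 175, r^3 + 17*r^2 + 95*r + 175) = r^3 + 17*r^2 + 95*r + 175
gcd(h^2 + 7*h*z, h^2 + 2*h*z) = h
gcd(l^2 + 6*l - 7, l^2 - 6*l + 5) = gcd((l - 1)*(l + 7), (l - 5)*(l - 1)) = l - 1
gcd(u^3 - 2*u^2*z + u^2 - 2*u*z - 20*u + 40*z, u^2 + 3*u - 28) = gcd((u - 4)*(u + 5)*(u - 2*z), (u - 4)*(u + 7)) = u - 4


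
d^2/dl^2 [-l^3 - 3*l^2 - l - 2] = -6*l - 6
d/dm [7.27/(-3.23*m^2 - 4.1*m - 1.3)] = (46.9642*m + 29.807)/(3.23*m^2 + 4.1*m + 1.3)^2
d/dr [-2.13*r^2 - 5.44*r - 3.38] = -4.26*r - 5.44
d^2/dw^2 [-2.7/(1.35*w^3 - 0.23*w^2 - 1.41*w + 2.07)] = ((21.87*w - 1.242)*(1.35*w^3 - 0.23*w^2 - 1.41*w + 2.07) - 2.7*(-8.1*w^2 + 0.92*w + 2.82)*(-4.05*w^2 + 0.46*w + 1.41))/(1.35*w^3 - 0.23*w^2 - 1.41*w + 2.07)^3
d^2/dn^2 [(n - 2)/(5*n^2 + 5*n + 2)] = 10*((1 - 3*n)*(5*n^2 + 5*n + 2) + 5*(n - 2)*(2*n + 1)^2)/(5*n^2 + 5*n + 2)^3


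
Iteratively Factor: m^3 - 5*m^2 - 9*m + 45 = (m - 3)*(m^2 - 2*m - 15) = (m - 5)*(m - 3)*(m + 3)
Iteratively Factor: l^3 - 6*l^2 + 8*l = (l - 2)*(l^2 - 4*l) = (l - 4)*(l - 2)*(l)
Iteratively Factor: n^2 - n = (n)*(n - 1)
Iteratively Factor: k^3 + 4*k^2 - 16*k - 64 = (k + 4)*(k^2 - 16) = (k + 4)^2*(k - 4)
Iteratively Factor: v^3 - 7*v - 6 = (v - 3)*(v^2 + 3*v + 2) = (v - 3)*(v + 1)*(v + 2)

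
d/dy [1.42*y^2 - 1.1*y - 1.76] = 2.84*y - 1.1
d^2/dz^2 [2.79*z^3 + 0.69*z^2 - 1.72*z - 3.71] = 16.74*z + 1.38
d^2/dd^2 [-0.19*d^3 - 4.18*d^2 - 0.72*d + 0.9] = -1.14*d - 8.36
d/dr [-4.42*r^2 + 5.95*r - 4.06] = 5.95 - 8.84*r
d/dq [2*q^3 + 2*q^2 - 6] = 2*q*(3*q + 2)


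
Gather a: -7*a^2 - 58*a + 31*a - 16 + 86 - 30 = -7*a^2 - 27*a + 40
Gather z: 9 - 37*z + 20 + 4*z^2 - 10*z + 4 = 4*z^2 - 47*z + 33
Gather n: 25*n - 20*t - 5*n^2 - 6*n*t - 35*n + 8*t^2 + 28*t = -5*n^2 + n*(-6*t - 10) + 8*t^2 + 8*t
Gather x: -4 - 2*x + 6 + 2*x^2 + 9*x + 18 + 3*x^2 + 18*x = 5*x^2 + 25*x + 20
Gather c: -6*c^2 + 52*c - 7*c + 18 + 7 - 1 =-6*c^2 + 45*c + 24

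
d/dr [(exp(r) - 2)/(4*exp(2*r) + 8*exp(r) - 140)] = (-2*(exp(r) - 2)*(exp(r) + 1) + exp(2*r) + 2*exp(r) - 35)*exp(r)/(4*(exp(2*r) + 2*exp(r) - 35)^2)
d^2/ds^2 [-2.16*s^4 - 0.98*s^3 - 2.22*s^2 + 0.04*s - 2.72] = -25.92*s^2 - 5.88*s - 4.44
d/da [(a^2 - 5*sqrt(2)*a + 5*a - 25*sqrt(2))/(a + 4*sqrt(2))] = (a^2 + 8*sqrt(2)*a - 40 + 45*sqrt(2))/(a^2 + 8*sqrt(2)*a + 32)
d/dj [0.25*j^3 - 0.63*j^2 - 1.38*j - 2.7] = 0.75*j^2 - 1.26*j - 1.38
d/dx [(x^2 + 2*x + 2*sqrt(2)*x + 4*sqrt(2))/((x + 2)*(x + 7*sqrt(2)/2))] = 3*sqrt(2)/(2*x^2 + 14*sqrt(2)*x + 49)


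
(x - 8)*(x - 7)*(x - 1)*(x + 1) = x^4 - 15*x^3 + 55*x^2 + 15*x - 56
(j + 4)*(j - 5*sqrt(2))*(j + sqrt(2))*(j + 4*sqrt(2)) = j^4 + 4*j^3 - 42*j^2 - 168*j - 40*sqrt(2)*j - 160*sqrt(2)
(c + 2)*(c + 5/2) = c^2 + 9*c/2 + 5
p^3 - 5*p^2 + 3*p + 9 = (p - 3)^2*(p + 1)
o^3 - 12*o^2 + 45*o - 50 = (o - 5)^2*(o - 2)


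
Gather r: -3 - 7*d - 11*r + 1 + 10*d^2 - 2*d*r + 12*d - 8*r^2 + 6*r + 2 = 10*d^2 + 5*d - 8*r^2 + r*(-2*d - 5)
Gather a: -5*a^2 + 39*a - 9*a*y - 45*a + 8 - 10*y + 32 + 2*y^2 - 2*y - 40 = -5*a^2 + a*(-9*y - 6) + 2*y^2 - 12*y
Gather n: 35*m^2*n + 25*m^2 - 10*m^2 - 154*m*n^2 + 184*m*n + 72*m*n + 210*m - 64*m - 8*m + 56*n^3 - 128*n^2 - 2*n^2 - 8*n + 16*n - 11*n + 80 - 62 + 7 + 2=15*m^2 + 138*m + 56*n^3 + n^2*(-154*m - 130) + n*(35*m^2 + 256*m - 3) + 27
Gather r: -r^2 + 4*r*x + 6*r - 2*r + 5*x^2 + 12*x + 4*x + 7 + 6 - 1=-r^2 + r*(4*x + 4) + 5*x^2 + 16*x + 12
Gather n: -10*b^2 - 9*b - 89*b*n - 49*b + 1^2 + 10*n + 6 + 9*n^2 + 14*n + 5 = -10*b^2 - 58*b + 9*n^2 + n*(24 - 89*b) + 12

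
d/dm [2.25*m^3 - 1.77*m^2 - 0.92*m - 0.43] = 6.75*m^2 - 3.54*m - 0.92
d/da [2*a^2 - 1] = 4*a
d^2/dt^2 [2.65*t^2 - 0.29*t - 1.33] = 5.30000000000000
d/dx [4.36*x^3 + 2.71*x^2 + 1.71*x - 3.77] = 13.08*x^2 + 5.42*x + 1.71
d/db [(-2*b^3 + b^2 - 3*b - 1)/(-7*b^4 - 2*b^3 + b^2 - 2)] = (-14*b^6 + 14*b^5 - 63*b^4 - 40*b^3 + 9*b^2 - 2*b + 6)/(49*b^8 + 28*b^7 - 10*b^6 - 4*b^5 + 29*b^4 + 8*b^3 - 4*b^2 + 4)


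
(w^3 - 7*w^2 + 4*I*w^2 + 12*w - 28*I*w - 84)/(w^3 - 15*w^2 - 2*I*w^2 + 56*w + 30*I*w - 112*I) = (w + 6*I)/(w - 8)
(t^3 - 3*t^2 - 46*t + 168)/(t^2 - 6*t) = t + 3 - 28/t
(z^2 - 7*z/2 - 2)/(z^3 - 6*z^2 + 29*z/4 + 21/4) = 2*(z - 4)/(2*z^2 - 13*z + 21)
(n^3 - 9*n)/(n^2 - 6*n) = (n^2 - 9)/(n - 6)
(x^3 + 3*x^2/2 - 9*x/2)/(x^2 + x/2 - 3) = x*(x + 3)/(x + 2)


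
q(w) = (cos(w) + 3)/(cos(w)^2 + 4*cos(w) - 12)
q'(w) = (2*sin(w)*cos(w) + 4*sin(w))*(cos(w) + 3)/(cos(w)^2 + 4*cos(w) - 12)^2 - sin(w)/(cos(w)^2 + 4*cos(w) - 12) = (cos(w)^2 + 6*cos(w) + 24)*sin(w)/(cos(w)^2 + 4*cos(w) - 12)^2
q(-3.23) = -0.13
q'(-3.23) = 0.01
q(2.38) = -0.16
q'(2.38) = 0.07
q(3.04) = -0.13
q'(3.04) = 0.01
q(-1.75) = -0.22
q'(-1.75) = -0.14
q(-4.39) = -0.20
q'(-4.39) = 0.12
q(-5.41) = -0.40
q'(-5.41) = 0.27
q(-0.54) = -0.49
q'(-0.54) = -0.25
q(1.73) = -0.23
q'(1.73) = 0.14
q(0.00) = -0.57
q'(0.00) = 0.00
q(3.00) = -0.13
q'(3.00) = 0.01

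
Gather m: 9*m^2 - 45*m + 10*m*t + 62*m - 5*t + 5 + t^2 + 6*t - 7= 9*m^2 + m*(10*t + 17) + t^2 + t - 2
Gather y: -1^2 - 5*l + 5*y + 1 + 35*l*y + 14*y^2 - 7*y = -5*l + 14*y^2 + y*(35*l - 2)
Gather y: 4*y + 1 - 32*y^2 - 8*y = -32*y^2 - 4*y + 1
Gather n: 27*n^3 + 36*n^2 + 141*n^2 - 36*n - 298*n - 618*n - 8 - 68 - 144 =27*n^3 + 177*n^2 - 952*n - 220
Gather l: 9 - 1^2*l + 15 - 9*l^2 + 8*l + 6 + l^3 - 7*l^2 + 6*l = l^3 - 16*l^2 + 13*l + 30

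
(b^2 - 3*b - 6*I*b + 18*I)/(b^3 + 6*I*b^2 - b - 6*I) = (b^2 - 3*b - 6*I*b + 18*I)/(b^3 + 6*I*b^2 - b - 6*I)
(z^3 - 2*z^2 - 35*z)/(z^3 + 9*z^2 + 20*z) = (z - 7)/(z + 4)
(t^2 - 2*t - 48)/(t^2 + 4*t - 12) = (t - 8)/(t - 2)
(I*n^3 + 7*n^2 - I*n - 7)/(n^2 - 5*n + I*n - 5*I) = (I*n^3 + 7*n^2 - I*n - 7)/(n^2 + n*(-5 + I) - 5*I)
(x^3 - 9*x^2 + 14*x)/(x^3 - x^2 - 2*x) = (x - 7)/(x + 1)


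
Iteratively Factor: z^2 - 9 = (z - 3)*(z + 3)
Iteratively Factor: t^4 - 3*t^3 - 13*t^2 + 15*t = (t - 1)*(t^3 - 2*t^2 - 15*t) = t*(t - 1)*(t^2 - 2*t - 15) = t*(t - 1)*(t + 3)*(t - 5)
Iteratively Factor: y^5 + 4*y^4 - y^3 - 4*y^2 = (y)*(y^4 + 4*y^3 - y^2 - 4*y) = y^2*(y^3 + 4*y^2 - y - 4) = y^2*(y + 4)*(y^2 - 1) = y^2*(y - 1)*(y + 4)*(y + 1)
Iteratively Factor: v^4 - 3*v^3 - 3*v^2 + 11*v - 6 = (v - 1)*(v^3 - 2*v^2 - 5*v + 6) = (v - 3)*(v - 1)*(v^2 + v - 2) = (v - 3)*(v - 1)*(v + 2)*(v - 1)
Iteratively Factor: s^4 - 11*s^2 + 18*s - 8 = (s + 4)*(s^3 - 4*s^2 + 5*s - 2) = (s - 1)*(s + 4)*(s^2 - 3*s + 2) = (s - 1)^2*(s + 4)*(s - 2)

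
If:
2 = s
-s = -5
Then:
No Solution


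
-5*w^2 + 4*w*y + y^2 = (-w + y)*(5*w + y)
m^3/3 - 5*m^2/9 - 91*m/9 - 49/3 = (m/3 + 1)*(m - 7)*(m + 7/3)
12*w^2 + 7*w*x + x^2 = (3*w + x)*(4*w + x)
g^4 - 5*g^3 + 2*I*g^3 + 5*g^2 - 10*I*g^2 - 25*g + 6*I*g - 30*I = (g - 5)*(g - 2*I)*(g + I)*(g + 3*I)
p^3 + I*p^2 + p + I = (p - I)*(p + I)^2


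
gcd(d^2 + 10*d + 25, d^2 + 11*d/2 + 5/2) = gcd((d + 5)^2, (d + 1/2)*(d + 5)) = d + 5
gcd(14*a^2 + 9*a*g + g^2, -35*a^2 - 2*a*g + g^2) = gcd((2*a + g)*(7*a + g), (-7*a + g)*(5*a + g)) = 1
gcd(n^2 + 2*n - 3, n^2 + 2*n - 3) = n^2 + 2*n - 3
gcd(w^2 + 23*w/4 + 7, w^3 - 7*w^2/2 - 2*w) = 1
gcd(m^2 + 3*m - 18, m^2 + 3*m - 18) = m^2 + 3*m - 18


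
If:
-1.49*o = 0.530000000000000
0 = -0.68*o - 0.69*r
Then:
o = -0.36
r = 0.35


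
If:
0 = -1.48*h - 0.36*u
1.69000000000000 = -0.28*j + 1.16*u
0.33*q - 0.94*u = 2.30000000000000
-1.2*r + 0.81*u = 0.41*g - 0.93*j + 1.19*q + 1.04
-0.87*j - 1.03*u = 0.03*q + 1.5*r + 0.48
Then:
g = 12.3145180023229*u - 45.3578977932636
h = -0.243243243243243*u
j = 4.14285714285714*u - 6.03571428571429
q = 2.84848484848485*u + 6.96969696969697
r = 3.04132034632035 - 3.14649350649351*u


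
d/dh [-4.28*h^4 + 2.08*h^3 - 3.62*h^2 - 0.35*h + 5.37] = -17.12*h^3 + 6.24*h^2 - 7.24*h - 0.35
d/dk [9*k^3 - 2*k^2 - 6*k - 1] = 27*k^2 - 4*k - 6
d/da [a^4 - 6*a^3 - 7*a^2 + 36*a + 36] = 4*a^3 - 18*a^2 - 14*a + 36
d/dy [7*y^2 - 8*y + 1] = 14*y - 8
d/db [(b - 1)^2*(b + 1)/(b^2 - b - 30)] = (b - 1)*((-3*b - 1)*(-b^2 + b + 30) - (b - 1)*(b + 1)*(2*b - 1))/(-b^2 + b + 30)^2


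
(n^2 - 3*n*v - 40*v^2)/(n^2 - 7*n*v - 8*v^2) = (n + 5*v)/(n + v)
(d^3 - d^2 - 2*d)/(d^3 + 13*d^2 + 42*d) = (d^2 - d - 2)/(d^2 + 13*d + 42)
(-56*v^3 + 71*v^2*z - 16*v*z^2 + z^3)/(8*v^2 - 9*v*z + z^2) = -7*v + z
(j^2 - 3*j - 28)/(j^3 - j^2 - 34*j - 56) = 1/(j + 2)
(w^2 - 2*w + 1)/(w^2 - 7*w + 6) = (w - 1)/(w - 6)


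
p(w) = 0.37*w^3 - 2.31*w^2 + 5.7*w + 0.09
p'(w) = 1.11*w^2 - 4.62*w + 5.7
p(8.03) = 88.49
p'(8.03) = 40.18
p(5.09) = 18.05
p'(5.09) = 10.94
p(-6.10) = -204.62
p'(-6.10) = 75.19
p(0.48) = 2.33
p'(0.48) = 3.74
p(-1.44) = -14.01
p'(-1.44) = 14.65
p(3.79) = 8.65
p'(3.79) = 4.13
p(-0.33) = -2.06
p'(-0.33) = 7.35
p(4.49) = 12.61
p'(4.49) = 7.33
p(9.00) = 134.01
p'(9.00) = 54.03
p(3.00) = 6.39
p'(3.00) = 1.83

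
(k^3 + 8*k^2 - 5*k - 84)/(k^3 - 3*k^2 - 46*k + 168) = (k^2 + k - 12)/(k^2 - 10*k + 24)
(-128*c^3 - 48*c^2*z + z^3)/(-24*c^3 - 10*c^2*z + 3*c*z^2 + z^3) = (-32*c^2 - 4*c*z + z^2)/(-6*c^2 - c*z + z^2)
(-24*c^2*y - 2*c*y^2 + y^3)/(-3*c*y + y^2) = (24*c^2 + 2*c*y - y^2)/(3*c - y)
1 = 1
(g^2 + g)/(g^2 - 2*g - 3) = g/(g - 3)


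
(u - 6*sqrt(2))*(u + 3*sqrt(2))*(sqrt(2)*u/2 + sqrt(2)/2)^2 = u^4/2 - 3*sqrt(2)*u^3/2 + u^3 - 35*u^2/2 - 3*sqrt(2)*u^2 - 36*u - 3*sqrt(2)*u/2 - 18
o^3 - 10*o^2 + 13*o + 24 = (o - 8)*(o - 3)*(o + 1)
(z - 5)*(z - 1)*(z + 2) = z^3 - 4*z^2 - 7*z + 10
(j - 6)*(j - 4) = j^2 - 10*j + 24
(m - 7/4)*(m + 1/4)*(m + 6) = m^3 + 9*m^2/2 - 151*m/16 - 21/8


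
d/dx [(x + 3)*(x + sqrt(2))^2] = (x + sqrt(2))*(3*x + sqrt(2) + 6)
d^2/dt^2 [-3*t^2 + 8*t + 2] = -6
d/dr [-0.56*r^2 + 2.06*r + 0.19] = 2.06 - 1.12*r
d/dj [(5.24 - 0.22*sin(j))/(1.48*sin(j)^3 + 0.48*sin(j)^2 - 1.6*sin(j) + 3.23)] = (0.6512*sin(j)^3 - 23.16*sin(j)^2 - 5.0304*sin(j) + 7.6734)*cos(j)/(2.1904*sin(j)^6 + 1.4208*sin(j)^5 - 4.5056*sin(j)^4 + 8.0248*sin(j)^3 + 5.6608*sin(j)^2 - 10.336*sin(j) + 10.4329)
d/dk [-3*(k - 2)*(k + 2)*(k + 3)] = -9*k^2 - 18*k + 12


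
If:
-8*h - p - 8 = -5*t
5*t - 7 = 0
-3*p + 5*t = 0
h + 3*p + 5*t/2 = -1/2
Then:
No Solution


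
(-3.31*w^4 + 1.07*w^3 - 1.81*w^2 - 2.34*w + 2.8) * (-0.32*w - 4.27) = 1.0592*w^5 + 13.7913*w^4 - 3.9897*w^3 + 8.4775*w^2 + 9.0958*w - 11.956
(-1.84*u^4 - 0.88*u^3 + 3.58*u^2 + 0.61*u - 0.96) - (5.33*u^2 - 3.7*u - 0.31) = -1.84*u^4 - 0.88*u^3 - 1.75*u^2 + 4.31*u - 0.65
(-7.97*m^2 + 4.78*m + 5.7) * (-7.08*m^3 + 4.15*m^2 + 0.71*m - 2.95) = 56.4276*m^5 - 66.9179*m^4 - 26.1777*m^3 + 50.5603*m^2 - 10.054*m - 16.815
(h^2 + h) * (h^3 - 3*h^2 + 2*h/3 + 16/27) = h^5 - 2*h^4 - 7*h^3/3 + 34*h^2/27 + 16*h/27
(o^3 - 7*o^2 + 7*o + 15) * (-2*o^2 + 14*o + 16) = -2*o^5 + 28*o^4 - 96*o^3 - 44*o^2 + 322*o + 240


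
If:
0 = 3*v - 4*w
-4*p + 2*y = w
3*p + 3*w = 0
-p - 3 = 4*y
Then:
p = -3/7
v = 4/7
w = 3/7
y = -9/14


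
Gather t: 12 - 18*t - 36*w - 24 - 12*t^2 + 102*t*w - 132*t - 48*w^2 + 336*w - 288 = -12*t^2 + t*(102*w - 150) - 48*w^2 + 300*w - 300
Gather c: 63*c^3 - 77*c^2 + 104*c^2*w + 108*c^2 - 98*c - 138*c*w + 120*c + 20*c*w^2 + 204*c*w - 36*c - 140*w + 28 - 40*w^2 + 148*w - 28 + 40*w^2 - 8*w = 63*c^3 + c^2*(104*w + 31) + c*(20*w^2 + 66*w - 14)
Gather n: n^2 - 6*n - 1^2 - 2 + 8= n^2 - 6*n + 5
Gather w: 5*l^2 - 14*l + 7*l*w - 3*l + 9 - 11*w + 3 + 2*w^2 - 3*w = 5*l^2 - 17*l + 2*w^2 + w*(7*l - 14) + 12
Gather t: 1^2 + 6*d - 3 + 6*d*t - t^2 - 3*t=6*d - t^2 + t*(6*d - 3) - 2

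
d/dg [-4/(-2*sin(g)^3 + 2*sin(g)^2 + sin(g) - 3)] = 16*(-6*sin(g)^2 + 4*sin(g) + 1)*cos(g)/(4*sin(g)^2 - sin(g) + sin(3*g) - 6)^2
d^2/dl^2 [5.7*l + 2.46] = 0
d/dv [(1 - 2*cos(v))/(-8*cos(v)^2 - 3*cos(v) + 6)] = (16*cos(v)^2 - 16*cos(v) + 9)*sin(v)/(-8*sin(v)^2 + 3*cos(v) + 2)^2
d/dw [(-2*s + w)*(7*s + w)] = 5*s + 2*w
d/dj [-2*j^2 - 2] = -4*j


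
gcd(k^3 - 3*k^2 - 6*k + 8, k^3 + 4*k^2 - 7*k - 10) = 1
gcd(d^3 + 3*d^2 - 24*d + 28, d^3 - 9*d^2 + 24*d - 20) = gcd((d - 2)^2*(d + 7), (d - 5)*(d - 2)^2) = d^2 - 4*d + 4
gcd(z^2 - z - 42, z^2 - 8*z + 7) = z - 7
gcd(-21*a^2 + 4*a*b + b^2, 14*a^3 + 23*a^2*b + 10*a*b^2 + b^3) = 7*a + b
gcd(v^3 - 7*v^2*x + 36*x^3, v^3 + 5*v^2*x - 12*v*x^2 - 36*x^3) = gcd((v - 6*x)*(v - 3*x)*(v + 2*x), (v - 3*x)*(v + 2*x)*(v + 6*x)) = -v^2 + v*x + 6*x^2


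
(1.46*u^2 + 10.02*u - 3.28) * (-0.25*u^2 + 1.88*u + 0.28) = -0.365*u^4 + 0.2398*u^3 + 20.0664*u^2 - 3.3608*u - 0.9184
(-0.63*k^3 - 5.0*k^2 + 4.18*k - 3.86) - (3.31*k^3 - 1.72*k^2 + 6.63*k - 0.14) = -3.94*k^3 - 3.28*k^2 - 2.45*k - 3.72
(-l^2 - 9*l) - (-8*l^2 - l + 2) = 7*l^2 - 8*l - 2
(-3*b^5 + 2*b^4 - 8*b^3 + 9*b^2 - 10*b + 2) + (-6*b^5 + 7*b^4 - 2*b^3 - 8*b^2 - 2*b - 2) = -9*b^5 + 9*b^4 - 10*b^3 + b^2 - 12*b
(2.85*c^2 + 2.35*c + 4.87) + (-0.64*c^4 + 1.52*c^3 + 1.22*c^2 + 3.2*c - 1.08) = -0.64*c^4 + 1.52*c^3 + 4.07*c^2 + 5.55*c + 3.79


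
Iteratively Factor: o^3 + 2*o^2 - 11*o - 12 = (o - 3)*(o^2 + 5*o + 4) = (o - 3)*(o + 4)*(o + 1)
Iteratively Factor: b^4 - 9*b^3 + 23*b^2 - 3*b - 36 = (b - 3)*(b^3 - 6*b^2 + 5*b + 12) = (b - 4)*(b - 3)*(b^2 - 2*b - 3) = (b - 4)*(b - 3)^2*(b + 1)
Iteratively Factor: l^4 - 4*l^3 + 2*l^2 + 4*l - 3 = (l - 1)*(l^3 - 3*l^2 - l + 3) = (l - 3)*(l - 1)*(l^2 - 1) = (l - 3)*(l - 1)^2*(l + 1)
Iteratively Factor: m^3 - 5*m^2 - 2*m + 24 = (m - 4)*(m^2 - m - 6) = (m - 4)*(m - 3)*(m + 2)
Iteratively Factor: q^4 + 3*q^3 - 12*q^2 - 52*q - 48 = (q - 4)*(q^3 + 7*q^2 + 16*q + 12) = (q - 4)*(q + 2)*(q^2 + 5*q + 6) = (q - 4)*(q + 2)*(q + 3)*(q + 2)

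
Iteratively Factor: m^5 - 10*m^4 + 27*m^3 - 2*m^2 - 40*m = (m - 4)*(m^4 - 6*m^3 + 3*m^2 + 10*m) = (m - 5)*(m - 4)*(m^3 - m^2 - 2*m) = m*(m - 5)*(m - 4)*(m^2 - m - 2) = m*(m - 5)*(m - 4)*(m + 1)*(m - 2)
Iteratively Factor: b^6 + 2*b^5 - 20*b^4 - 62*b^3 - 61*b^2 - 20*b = (b + 1)*(b^5 + b^4 - 21*b^3 - 41*b^2 - 20*b) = b*(b + 1)*(b^4 + b^3 - 21*b^2 - 41*b - 20) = b*(b + 1)^2*(b^3 - 21*b - 20) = b*(b - 5)*(b + 1)^2*(b^2 + 5*b + 4) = b*(b - 5)*(b + 1)^3*(b + 4)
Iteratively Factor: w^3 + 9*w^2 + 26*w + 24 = (w + 3)*(w^2 + 6*w + 8) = (w + 2)*(w + 3)*(w + 4)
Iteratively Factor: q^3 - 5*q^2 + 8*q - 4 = (q - 1)*(q^2 - 4*q + 4) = (q - 2)*(q - 1)*(q - 2)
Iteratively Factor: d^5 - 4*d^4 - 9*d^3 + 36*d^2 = (d)*(d^4 - 4*d^3 - 9*d^2 + 36*d) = d*(d + 3)*(d^3 - 7*d^2 + 12*d) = d*(d - 4)*(d + 3)*(d^2 - 3*d) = d*(d - 4)*(d - 3)*(d + 3)*(d)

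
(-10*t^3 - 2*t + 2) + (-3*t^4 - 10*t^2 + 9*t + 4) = -3*t^4 - 10*t^3 - 10*t^2 + 7*t + 6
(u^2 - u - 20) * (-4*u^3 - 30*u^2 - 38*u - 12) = -4*u^5 - 26*u^4 + 72*u^3 + 626*u^2 + 772*u + 240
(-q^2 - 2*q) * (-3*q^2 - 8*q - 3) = 3*q^4 + 14*q^3 + 19*q^2 + 6*q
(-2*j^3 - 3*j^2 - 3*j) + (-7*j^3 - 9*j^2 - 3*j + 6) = -9*j^3 - 12*j^2 - 6*j + 6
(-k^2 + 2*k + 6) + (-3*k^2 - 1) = -4*k^2 + 2*k + 5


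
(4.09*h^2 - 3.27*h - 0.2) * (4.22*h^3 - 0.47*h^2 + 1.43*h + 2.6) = 17.2598*h^5 - 15.7217*h^4 + 6.5416*h^3 + 6.0519*h^2 - 8.788*h - 0.52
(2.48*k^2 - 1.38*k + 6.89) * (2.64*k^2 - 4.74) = 6.5472*k^4 - 3.6432*k^3 + 6.4344*k^2 + 6.5412*k - 32.6586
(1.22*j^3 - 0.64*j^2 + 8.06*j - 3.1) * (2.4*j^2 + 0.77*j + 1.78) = 2.928*j^5 - 0.5966*j^4 + 21.0228*j^3 - 2.373*j^2 + 11.9598*j - 5.518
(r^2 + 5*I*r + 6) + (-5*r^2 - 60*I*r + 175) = -4*r^2 - 55*I*r + 181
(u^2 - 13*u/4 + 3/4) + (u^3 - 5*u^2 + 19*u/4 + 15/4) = u^3 - 4*u^2 + 3*u/2 + 9/2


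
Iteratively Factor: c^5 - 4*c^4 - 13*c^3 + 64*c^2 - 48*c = (c - 4)*(c^4 - 13*c^2 + 12*c) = (c - 4)*(c - 1)*(c^3 + c^2 - 12*c) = (c - 4)*(c - 1)*(c + 4)*(c^2 - 3*c) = c*(c - 4)*(c - 1)*(c + 4)*(c - 3)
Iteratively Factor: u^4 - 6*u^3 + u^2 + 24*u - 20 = (u + 2)*(u^3 - 8*u^2 + 17*u - 10) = (u - 1)*(u + 2)*(u^2 - 7*u + 10) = (u - 5)*(u - 1)*(u + 2)*(u - 2)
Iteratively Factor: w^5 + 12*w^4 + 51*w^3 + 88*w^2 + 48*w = (w + 4)*(w^4 + 8*w^3 + 19*w^2 + 12*w) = (w + 1)*(w + 4)*(w^3 + 7*w^2 + 12*w) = (w + 1)*(w + 4)^2*(w^2 + 3*w) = w*(w + 1)*(w + 4)^2*(w + 3)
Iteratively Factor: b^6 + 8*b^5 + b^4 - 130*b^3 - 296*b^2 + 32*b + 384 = (b + 4)*(b^5 + 4*b^4 - 15*b^3 - 70*b^2 - 16*b + 96) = (b + 3)*(b + 4)*(b^4 + b^3 - 18*b^2 - 16*b + 32) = (b - 1)*(b + 3)*(b + 4)*(b^3 + 2*b^2 - 16*b - 32) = (b - 1)*(b + 3)*(b + 4)^2*(b^2 - 2*b - 8) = (b - 4)*(b - 1)*(b + 3)*(b + 4)^2*(b + 2)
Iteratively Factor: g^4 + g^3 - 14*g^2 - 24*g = (g + 3)*(g^3 - 2*g^2 - 8*g) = g*(g + 3)*(g^2 - 2*g - 8) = g*(g - 4)*(g + 3)*(g + 2)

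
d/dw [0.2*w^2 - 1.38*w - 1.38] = 0.4*w - 1.38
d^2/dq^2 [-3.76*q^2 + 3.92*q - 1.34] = -7.52000000000000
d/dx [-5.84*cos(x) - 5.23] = 5.84*sin(x)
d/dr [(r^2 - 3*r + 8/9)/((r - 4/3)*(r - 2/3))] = 9*(9*r^2 - 8)/(81*r^4 - 324*r^3 + 468*r^2 - 288*r + 64)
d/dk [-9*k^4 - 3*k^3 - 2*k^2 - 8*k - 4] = -36*k^3 - 9*k^2 - 4*k - 8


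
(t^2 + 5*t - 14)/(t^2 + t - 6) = (t + 7)/(t + 3)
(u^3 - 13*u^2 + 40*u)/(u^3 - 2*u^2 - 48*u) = (u - 5)/(u + 6)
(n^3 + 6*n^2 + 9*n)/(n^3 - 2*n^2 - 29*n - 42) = n*(n + 3)/(n^2 - 5*n - 14)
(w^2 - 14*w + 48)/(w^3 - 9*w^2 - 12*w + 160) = (w - 6)/(w^2 - w - 20)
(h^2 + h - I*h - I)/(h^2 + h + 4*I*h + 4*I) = (h - I)/(h + 4*I)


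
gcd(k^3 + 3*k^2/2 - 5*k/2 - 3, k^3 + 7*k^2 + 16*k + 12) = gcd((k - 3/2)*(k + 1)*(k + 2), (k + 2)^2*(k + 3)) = k + 2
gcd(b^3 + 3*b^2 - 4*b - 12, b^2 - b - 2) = b - 2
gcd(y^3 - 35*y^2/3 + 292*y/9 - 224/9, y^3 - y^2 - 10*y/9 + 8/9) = y - 4/3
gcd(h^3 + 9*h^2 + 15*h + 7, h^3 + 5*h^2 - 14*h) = h + 7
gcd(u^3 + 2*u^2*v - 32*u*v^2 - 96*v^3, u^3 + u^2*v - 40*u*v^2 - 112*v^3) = u^2 + 8*u*v + 16*v^2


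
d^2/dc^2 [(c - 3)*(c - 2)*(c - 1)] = 6*c - 12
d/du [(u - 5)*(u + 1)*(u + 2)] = 3*u^2 - 4*u - 13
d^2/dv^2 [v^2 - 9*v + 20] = 2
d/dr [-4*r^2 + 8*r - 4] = 8 - 8*r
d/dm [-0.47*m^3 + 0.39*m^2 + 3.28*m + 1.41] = -1.41*m^2 + 0.78*m + 3.28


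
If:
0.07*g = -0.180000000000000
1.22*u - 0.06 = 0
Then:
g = -2.57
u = 0.05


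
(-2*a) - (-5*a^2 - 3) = 5*a^2 - 2*a + 3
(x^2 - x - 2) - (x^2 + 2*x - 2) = -3*x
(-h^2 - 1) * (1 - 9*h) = 9*h^3 - h^2 + 9*h - 1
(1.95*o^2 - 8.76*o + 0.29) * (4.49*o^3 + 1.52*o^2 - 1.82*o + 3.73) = 8.7555*o^5 - 36.3684*o^4 - 15.5621*o^3 + 23.6575*o^2 - 33.2026*o + 1.0817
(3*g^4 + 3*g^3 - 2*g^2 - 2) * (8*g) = 24*g^5 + 24*g^4 - 16*g^3 - 16*g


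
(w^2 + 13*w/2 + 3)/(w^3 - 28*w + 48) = (w + 1/2)/(w^2 - 6*w + 8)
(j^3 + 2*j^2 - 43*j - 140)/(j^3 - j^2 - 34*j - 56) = (j + 5)/(j + 2)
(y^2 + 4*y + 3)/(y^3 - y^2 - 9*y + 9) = (y + 1)/(y^2 - 4*y + 3)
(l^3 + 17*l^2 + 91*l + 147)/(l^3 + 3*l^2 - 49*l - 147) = (l + 7)/(l - 7)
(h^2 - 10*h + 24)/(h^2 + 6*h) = (h^2 - 10*h + 24)/(h*(h + 6))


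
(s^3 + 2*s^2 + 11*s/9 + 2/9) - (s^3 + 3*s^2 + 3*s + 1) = -s^2 - 16*s/9 - 7/9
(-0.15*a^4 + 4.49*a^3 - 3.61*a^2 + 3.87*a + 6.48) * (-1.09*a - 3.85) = 0.1635*a^5 - 4.3166*a^4 - 13.3516*a^3 + 9.6802*a^2 - 21.9627*a - 24.948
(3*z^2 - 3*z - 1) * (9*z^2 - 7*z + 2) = 27*z^4 - 48*z^3 + 18*z^2 + z - 2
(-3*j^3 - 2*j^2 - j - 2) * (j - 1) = -3*j^4 + j^3 + j^2 - j + 2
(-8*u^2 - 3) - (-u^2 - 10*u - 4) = -7*u^2 + 10*u + 1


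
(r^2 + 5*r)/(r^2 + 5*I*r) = (r + 5)/(r + 5*I)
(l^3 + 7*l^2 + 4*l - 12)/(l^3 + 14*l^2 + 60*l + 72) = (l - 1)/(l + 6)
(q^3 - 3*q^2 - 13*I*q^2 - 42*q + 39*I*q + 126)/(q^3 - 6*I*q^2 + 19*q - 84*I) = (q^2 + q*(-3 - 6*I) + 18*I)/(q^2 + I*q + 12)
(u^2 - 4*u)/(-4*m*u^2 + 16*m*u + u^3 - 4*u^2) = 1/(-4*m + u)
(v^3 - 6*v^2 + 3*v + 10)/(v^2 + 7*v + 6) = (v^2 - 7*v + 10)/(v + 6)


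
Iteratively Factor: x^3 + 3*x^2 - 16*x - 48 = (x + 3)*(x^2 - 16) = (x + 3)*(x + 4)*(x - 4)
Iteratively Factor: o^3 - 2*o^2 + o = (o - 1)*(o^2 - o) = (o - 1)^2*(o)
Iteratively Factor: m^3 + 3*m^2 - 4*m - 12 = (m + 3)*(m^2 - 4) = (m + 2)*(m + 3)*(m - 2)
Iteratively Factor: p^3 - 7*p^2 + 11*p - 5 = (p - 1)*(p^2 - 6*p + 5) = (p - 5)*(p - 1)*(p - 1)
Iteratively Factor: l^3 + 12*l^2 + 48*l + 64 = (l + 4)*(l^2 + 8*l + 16) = (l + 4)^2*(l + 4)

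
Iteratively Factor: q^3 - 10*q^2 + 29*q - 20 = (q - 5)*(q^2 - 5*q + 4) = (q - 5)*(q - 1)*(q - 4)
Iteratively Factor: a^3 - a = (a - 1)*(a^2 + a) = a*(a - 1)*(a + 1)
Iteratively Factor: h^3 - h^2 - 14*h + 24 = (h - 2)*(h^2 + h - 12) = (h - 2)*(h + 4)*(h - 3)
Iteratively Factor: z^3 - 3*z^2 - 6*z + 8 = (z - 1)*(z^2 - 2*z - 8) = (z - 4)*(z - 1)*(z + 2)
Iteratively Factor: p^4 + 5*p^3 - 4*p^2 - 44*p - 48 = (p - 3)*(p^3 + 8*p^2 + 20*p + 16) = (p - 3)*(p + 2)*(p^2 + 6*p + 8) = (p - 3)*(p + 2)^2*(p + 4)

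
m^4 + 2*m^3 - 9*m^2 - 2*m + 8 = (m - 2)*(m - 1)*(m + 1)*(m + 4)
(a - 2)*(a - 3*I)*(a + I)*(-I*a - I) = -I*a^4 - 2*a^3 + I*a^3 + 2*a^2 - I*a^2 + 4*a + 3*I*a + 6*I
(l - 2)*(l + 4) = l^2 + 2*l - 8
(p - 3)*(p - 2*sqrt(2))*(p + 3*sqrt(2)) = p^3 - 3*p^2 + sqrt(2)*p^2 - 12*p - 3*sqrt(2)*p + 36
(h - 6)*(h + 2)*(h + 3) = h^3 - h^2 - 24*h - 36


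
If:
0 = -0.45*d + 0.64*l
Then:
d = 1.42222222222222*l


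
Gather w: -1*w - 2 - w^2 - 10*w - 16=-w^2 - 11*w - 18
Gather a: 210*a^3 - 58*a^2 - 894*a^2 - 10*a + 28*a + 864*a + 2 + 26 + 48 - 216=210*a^3 - 952*a^2 + 882*a - 140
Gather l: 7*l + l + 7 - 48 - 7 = 8*l - 48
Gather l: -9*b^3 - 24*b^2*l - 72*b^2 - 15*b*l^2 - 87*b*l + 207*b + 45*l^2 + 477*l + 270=-9*b^3 - 72*b^2 + 207*b + l^2*(45 - 15*b) + l*(-24*b^2 - 87*b + 477) + 270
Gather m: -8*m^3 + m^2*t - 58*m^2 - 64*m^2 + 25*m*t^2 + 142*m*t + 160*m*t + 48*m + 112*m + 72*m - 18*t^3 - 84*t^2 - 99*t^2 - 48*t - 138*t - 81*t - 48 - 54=-8*m^3 + m^2*(t - 122) + m*(25*t^2 + 302*t + 232) - 18*t^3 - 183*t^2 - 267*t - 102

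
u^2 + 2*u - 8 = (u - 2)*(u + 4)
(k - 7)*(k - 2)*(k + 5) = k^3 - 4*k^2 - 31*k + 70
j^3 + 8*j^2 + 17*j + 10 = (j + 1)*(j + 2)*(j + 5)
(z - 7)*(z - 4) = z^2 - 11*z + 28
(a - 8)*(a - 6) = a^2 - 14*a + 48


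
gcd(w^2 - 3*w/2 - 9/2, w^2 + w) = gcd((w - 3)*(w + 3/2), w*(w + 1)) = 1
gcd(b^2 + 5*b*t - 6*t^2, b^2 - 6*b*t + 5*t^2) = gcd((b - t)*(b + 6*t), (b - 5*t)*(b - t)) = -b + t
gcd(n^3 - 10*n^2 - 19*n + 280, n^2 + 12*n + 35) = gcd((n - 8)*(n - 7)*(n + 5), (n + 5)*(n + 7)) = n + 5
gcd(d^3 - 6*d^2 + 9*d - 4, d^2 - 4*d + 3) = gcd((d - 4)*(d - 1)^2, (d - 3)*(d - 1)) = d - 1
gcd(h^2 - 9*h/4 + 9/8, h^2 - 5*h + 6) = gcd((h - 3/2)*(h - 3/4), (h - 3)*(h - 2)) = 1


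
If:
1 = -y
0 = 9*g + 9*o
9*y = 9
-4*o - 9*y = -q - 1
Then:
No Solution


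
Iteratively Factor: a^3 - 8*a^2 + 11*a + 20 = (a - 4)*(a^2 - 4*a - 5) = (a - 4)*(a + 1)*(a - 5)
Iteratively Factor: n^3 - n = (n + 1)*(n^2 - n) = (n - 1)*(n + 1)*(n)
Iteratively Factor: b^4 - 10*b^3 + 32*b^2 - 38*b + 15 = (b - 1)*(b^3 - 9*b^2 + 23*b - 15) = (b - 3)*(b - 1)*(b^2 - 6*b + 5) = (b - 5)*(b - 3)*(b - 1)*(b - 1)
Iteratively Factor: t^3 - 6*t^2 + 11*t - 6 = (t - 2)*(t^2 - 4*t + 3) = (t - 3)*(t - 2)*(t - 1)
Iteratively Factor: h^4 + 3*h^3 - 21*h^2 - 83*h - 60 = (h + 1)*(h^3 + 2*h^2 - 23*h - 60) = (h - 5)*(h + 1)*(h^2 + 7*h + 12) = (h - 5)*(h + 1)*(h + 4)*(h + 3)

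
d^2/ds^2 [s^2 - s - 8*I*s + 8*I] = 2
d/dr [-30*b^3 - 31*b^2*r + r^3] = -31*b^2 + 3*r^2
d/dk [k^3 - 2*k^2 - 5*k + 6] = 3*k^2 - 4*k - 5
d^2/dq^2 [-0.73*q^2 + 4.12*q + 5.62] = -1.46000000000000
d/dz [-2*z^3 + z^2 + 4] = 2*z*(1 - 3*z)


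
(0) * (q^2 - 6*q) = 0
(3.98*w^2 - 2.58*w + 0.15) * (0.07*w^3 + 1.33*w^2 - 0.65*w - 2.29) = 0.2786*w^5 + 5.1128*w^4 - 6.0079*w^3 - 7.2377*w^2 + 5.8107*w - 0.3435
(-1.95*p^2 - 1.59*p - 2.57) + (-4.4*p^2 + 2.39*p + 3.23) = -6.35*p^2 + 0.8*p + 0.66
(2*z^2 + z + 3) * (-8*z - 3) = -16*z^3 - 14*z^2 - 27*z - 9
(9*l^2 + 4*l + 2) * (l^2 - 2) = 9*l^4 + 4*l^3 - 16*l^2 - 8*l - 4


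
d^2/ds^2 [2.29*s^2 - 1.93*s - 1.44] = 4.58000000000000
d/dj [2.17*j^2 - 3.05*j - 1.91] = 4.34*j - 3.05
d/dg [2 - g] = -1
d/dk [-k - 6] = -1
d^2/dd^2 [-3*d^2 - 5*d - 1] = -6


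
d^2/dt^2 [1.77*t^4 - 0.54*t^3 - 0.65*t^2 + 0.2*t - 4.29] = 21.24*t^2 - 3.24*t - 1.3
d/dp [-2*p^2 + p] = 1 - 4*p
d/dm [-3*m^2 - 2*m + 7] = -6*m - 2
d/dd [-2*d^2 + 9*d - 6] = 9 - 4*d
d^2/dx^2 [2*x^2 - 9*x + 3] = 4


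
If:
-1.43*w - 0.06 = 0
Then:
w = -0.04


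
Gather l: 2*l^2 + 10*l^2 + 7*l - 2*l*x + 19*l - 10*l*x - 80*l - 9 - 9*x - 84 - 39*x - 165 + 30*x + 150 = 12*l^2 + l*(-12*x - 54) - 18*x - 108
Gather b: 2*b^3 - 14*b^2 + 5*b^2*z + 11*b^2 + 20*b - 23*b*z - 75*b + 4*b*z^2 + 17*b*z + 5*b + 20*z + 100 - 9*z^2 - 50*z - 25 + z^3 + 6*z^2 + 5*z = 2*b^3 + b^2*(5*z - 3) + b*(4*z^2 - 6*z - 50) + z^3 - 3*z^2 - 25*z + 75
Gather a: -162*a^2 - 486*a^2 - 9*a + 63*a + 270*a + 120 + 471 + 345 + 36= -648*a^2 + 324*a + 972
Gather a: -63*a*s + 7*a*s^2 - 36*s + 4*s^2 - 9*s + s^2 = a*(7*s^2 - 63*s) + 5*s^2 - 45*s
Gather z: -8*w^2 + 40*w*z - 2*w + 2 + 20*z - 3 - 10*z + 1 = -8*w^2 - 2*w + z*(40*w + 10)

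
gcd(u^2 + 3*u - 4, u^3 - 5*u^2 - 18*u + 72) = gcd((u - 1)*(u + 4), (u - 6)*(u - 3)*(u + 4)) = u + 4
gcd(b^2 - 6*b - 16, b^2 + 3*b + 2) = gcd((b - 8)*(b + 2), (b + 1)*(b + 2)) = b + 2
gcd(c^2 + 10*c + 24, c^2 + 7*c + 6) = c + 6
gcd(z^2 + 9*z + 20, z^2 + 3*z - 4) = z + 4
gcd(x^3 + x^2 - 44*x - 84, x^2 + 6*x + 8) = x + 2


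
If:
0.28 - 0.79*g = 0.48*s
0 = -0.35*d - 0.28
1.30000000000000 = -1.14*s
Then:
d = -0.80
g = 1.05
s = -1.14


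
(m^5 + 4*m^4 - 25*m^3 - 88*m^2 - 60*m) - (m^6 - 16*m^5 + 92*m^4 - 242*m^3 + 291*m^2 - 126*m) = -m^6 + 17*m^5 - 88*m^4 + 217*m^3 - 379*m^2 + 66*m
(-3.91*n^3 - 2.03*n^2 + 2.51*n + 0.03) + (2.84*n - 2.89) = -3.91*n^3 - 2.03*n^2 + 5.35*n - 2.86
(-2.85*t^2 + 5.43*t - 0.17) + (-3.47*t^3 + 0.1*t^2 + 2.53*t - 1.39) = -3.47*t^3 - 2.75*t^2 + 7.96*t - 1.56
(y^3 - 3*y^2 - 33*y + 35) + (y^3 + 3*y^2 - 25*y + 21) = 2*y^3 - 58*y + 56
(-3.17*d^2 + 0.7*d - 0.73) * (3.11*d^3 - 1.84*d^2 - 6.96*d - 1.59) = -9.8587*d^5 + 8.0098*d^4 + 18.5049*d^3 + 1.5115*d^2 + 3.9678*d + 1.1607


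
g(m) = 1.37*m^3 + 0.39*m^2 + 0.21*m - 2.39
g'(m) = 4.11*m^2 + 0.78*m + 0.21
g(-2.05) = -12.98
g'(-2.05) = 15.88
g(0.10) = -2.36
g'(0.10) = 0.33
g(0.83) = -1.16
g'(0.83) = 3.69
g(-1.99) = -12.06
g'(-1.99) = 14.93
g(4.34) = 117.86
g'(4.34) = 81.01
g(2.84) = 32.73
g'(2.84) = 35.57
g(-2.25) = -16.49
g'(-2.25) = 19.26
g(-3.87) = -76.77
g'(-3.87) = 58.75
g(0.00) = -2.39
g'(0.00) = 0.21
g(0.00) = -2.39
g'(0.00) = 0.21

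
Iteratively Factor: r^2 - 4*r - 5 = (r + 1)*(r - 5)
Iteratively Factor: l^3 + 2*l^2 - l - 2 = (l + 1)*(l^2 + l - 2) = (l - 1)*(l + 1)*(l + 2)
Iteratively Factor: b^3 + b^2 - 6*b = (b - 2)*(b^2 + 3*b) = (b - 2)*(b + 3)*(b)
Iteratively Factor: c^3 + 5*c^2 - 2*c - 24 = (c + 4)*(c^2 + c - 6) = (c - 2)*(c + 4)*(c + 3)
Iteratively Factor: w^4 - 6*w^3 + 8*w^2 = (w)*(w^3 - 6*w^2 + 8*w) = w*(w - 2)*(w^2 - 4*w) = w*(w - 4)*(w - 2)*(w)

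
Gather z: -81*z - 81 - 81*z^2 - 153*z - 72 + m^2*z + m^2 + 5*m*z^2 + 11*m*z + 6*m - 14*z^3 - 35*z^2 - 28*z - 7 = m^2 + 6*m - 14*z^3 + z^2*(5*m - 116) + z*(m^2 + 11*m - 262) - 160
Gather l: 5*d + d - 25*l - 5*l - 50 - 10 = 6*d - 30*l - 60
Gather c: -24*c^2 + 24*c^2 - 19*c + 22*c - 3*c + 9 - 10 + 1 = 0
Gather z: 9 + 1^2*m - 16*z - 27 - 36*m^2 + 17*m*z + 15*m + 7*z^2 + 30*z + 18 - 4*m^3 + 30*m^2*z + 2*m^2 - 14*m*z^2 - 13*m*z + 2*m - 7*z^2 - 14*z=-4*m^3 - 34*m^2 - 14*m*z^2 + 18*m + z*(30*m^2 + 4*m)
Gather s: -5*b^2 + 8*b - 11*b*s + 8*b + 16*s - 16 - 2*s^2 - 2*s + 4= -5*b^2 + 16*b - 2*s^2 + s*(14 - 11*b) - 12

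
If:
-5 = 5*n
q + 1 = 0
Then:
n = -1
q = -1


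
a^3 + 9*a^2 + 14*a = a*(a + 2)*(a + 7)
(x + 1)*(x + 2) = x^2 + 3*x + 2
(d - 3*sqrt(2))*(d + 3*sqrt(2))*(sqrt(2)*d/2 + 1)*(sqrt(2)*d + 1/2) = d^4 + 5*sqrt(2)*d^3/4 - 35*d^2/2 - 45*sqrt(2)*d/2 - 9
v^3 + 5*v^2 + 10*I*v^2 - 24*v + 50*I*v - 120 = (v + 5)*(v + 4*I)*(v + 6*I)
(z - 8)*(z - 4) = z^2 - 12*z + 32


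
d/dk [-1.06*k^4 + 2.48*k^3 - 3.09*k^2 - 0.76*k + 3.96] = -4.24*k^3 + 7.44*k^2 - 6.18*k - 0.76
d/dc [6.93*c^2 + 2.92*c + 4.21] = 13.86*c + 2.92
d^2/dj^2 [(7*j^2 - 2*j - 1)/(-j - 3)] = -136/(j^3 + 9*j^2 + 27*j + 27)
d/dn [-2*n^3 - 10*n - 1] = -6*n^2 - 10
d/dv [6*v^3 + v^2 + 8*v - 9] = 18*v^2 + 2*v + 8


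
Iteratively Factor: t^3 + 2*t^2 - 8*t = (t)*(t^2 + 2*t - 8) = t*(t - 2)*(t + 4)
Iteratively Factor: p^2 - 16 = (p + 4)*(p - 4)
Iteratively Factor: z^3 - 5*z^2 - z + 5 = (z - 5)*(z^2 - 1) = (z - 5)*(z + 1)*(z - 1)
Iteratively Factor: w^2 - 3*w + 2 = (w - 1)*(w - 2)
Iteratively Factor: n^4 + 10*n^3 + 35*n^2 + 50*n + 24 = (n + 3)*(n^3 + 7*n^2 + 14*n + 8) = (n + 1)*(n + 3)*(n^2 + 6*n + 8) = (n + 1)*(n + 3)*(n + 4)*(n + 2)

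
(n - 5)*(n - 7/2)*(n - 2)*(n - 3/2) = n^4 - 12*n^3 + 201*n^2/4 - 347*n/4 + 105/2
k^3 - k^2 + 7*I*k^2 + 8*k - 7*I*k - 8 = (k - 1)*(k - I)*(k + 8*I)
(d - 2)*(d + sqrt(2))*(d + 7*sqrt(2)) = d^3 - 2*d^2 + 8*sqrt(2)*d^2 - 16*sqrt(2)*d + 14*d - 28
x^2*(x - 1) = x^3 - x^2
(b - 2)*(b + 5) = b^2 + 3*b - 10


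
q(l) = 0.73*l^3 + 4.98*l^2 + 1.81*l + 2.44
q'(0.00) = 1.81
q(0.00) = 2.44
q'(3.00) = 51.40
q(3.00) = 72.40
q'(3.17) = 55.39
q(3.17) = 81.48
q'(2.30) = 36.30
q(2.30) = 41.83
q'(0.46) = 6.86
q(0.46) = 4.40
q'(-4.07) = -2.45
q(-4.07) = 28.35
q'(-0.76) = -4.49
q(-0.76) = 3.62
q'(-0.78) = -4.63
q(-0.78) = 3.71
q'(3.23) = 56.83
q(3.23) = 84.84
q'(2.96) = 50.48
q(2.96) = 70.36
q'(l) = 2.19*l^2 + 9.96*l + 1.81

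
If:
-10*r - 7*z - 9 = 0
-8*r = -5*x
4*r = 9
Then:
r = 9/4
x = 18/5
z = -9/2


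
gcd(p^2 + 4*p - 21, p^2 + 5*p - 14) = p + 7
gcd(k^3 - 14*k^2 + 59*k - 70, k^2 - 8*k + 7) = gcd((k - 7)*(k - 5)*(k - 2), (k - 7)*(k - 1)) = k - 7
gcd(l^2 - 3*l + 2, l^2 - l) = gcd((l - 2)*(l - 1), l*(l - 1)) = l - 1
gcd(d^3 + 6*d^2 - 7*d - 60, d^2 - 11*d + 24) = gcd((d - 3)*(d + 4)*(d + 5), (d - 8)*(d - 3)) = d - 3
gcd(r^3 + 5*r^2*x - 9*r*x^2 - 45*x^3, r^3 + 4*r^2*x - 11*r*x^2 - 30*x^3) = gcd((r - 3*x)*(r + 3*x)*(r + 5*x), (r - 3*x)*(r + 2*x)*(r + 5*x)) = -r^2 - 2*r*x + 15*x^2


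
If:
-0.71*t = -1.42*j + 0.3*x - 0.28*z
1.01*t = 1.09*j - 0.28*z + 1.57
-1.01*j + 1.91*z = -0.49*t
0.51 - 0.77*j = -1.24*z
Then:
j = -0.05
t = 1.62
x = -4.50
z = -0.44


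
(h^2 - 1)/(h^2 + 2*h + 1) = (h - 1)/(h + 1)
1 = 1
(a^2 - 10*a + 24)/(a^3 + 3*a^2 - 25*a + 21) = (a^2 - 10*a + 24)/(a^3 + 3*a^2 - 25*a + 21)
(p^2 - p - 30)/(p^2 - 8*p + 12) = (p + 5)/(p - 2)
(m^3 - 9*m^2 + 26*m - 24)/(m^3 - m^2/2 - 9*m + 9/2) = 2*(m^2 - 6*m + 8)/(2*m^2 + 5*m - 3)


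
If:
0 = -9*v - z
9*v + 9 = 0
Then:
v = -1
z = 9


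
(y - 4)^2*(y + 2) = y^3 - 6*y^2 + 32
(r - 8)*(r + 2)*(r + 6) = r^3 - 52*r - 96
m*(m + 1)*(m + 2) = m^3 + 3*m^2 + 2*m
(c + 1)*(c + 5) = c^2 + 6*c + 5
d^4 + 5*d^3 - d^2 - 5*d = d*(d - 1)*(d + 1)*(d + 5)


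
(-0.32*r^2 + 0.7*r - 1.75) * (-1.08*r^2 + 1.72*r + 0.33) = 0.3456*r^4 - 1.3064*r^3 + 2.9884*r^2 - 2.779*r - 0.5775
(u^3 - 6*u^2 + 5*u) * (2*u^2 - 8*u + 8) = 2*u^5 - 20*u^4 + 66*u^3 - 88*u^2 + 40*u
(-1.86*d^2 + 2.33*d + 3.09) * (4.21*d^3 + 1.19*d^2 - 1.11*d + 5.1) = -7.8306*d^5 + 7.5959*d^4 + 17.8462*d^3 - 8.3952*d^2 + 8.4531*d + 15.759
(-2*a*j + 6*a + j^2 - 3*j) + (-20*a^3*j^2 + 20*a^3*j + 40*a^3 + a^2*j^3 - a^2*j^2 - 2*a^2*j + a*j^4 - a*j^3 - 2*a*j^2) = -20*a^3*j^2 + 20*a^3*j + 40*a^3 + a^2*j^3 - a^2*j^2 - 2*a^2*j + a*j^4 - a*j^3 - 2*a*j^2 - 2*a*j + 6*a + j^2 - 3*j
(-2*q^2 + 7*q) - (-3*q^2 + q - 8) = q^2 + 6*q + 8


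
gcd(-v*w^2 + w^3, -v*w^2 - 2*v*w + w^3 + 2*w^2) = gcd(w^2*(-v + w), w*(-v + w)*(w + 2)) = v*w - w^2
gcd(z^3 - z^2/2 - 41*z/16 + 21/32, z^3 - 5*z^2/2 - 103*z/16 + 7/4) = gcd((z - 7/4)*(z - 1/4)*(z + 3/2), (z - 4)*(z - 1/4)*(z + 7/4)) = z - 1/4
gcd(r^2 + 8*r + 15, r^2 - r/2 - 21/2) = r + 3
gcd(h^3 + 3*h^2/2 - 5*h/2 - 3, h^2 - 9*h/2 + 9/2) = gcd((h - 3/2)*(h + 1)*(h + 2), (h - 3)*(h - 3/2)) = h - 3/2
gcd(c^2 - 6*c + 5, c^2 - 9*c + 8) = c - 1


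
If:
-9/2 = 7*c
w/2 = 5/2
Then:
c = -9/14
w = 5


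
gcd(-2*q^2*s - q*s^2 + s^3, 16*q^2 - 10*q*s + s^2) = 2*q - s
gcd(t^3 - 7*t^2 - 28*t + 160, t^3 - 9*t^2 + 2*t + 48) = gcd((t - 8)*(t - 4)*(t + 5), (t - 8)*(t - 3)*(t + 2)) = t - 8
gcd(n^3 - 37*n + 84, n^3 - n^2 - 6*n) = n - 3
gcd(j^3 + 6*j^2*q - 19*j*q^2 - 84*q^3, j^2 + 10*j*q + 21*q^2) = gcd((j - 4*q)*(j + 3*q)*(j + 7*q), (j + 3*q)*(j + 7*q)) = j^2 + 10*j*q + 21*q^2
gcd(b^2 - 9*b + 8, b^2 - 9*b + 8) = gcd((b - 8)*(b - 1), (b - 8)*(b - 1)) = b^2 - 9*b + 8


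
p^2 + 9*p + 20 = (p + 4)*(p + 5)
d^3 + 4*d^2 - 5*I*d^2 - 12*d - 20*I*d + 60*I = (d - 2)*(d + 6)*(d - 5*I)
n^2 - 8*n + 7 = (n - 7)*(n - 1)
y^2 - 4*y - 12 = (y - 6)*(y + 2)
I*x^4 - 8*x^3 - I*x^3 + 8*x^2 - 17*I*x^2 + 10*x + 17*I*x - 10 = (x + I)*(x + 2*I)*(x + 5*I)*(I*x - I)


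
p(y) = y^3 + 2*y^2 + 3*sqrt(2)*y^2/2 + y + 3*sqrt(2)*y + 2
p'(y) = 3*y^2 + 4*y + 3*sqrt(2)*y + 1 + 3*sqrt(2)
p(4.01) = 153.78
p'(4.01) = 86.54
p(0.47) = 5.48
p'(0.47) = 9.78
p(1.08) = 13.73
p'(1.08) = 17.64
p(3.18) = 92.51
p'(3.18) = 61.79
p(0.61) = 6.96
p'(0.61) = 11.39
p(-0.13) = 1.39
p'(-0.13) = 4.22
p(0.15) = 2.88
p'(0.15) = 6.55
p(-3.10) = -4.44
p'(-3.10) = 8.52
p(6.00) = 397.82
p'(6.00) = 162.70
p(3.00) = 81.82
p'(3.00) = 56.97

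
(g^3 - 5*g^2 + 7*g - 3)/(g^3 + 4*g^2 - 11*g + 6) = (g - 3)/(g + 6)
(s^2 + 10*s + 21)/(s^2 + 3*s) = (s + 7)/s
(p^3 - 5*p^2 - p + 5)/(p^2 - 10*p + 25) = (p^2 - 1)/(p - 5)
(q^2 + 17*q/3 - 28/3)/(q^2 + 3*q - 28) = (q - 4/3)/(q - 4)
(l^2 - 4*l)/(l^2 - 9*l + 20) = l/(l - 5)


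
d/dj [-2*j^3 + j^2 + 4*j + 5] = -6*j^2 + 2*j + 4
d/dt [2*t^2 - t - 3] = 4*t - 1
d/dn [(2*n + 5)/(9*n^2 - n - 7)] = (18*n^2 - 2*n - (2*n + 5)*(18*n - 1) - 14)/(-9*n^2 + n + 7)^2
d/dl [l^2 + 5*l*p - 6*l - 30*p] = 2*l + 5*p - 6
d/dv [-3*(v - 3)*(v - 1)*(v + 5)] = -9*v^2 - 6*v + 51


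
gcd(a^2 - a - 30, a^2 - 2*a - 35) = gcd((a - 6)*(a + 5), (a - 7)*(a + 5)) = a + 5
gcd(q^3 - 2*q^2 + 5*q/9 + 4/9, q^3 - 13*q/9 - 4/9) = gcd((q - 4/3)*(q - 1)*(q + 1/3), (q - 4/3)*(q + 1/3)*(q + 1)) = q^2 - q - 4/9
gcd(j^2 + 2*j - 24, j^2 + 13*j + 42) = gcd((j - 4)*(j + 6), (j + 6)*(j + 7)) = j + 6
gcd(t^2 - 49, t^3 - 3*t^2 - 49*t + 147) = t^2 - 49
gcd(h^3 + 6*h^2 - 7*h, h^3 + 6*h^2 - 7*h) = h^3 + 6*h^2 - 7*h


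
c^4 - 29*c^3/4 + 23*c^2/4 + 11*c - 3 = (c - 6)*(c - 2)*(c - 1/4)*(c + 1)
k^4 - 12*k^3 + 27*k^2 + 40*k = k*(k - 8)*(k - 5)*(k + 1)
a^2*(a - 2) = a^3 - 2*a^2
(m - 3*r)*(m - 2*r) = m^2 - 5*m*r + 6*r^2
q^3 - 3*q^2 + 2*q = q*(q - 2)*(q - 1)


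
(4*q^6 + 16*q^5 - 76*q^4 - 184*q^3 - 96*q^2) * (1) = 4*q^6 + 16*q^5 - 76*q^4 - 184*q^3 - 96*q^2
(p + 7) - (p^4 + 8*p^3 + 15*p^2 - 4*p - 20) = -p^4 - 8*p^3 - 15*p^2 + 5*p + 27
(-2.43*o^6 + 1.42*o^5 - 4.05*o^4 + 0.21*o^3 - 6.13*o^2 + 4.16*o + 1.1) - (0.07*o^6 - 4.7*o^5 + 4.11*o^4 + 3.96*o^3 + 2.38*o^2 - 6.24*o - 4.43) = -2.5*o^6 + 6.12*o^5 - 8.16*o^4 - 3.75*o^3 - 8.51*o^2 + 10.4*o + 5.53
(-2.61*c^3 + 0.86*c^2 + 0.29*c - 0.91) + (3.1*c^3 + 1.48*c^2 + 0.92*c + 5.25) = 0.49*c^3 + 2.34*c^2 + 1.21*c + 4.34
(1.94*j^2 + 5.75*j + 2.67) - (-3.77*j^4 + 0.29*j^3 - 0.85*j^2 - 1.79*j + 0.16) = 3.77*j^4 - 0.29*j^3 + 2.79*j^2 + 7.54*j + 2.51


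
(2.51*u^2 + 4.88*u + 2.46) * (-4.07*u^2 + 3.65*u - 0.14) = -10.2157*u^4 - 10.7001*u^3 + 7.4484*u^2 + 8.2958*u - 0.3444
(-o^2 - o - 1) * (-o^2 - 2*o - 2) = o^4 + 3*o^3 + 5*o^2 + 4*o + 2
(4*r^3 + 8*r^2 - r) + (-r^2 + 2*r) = 4*r^3 + 7*r^2 + r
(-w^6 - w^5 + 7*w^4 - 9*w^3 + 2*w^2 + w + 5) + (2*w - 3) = -w^6 - w^5 + 7*w^4 - 9*w^3 + 2*w^2 + 3*w + 2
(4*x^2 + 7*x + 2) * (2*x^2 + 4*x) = 8*x^4 + 30*x^3 + 32*x^2 + 8*x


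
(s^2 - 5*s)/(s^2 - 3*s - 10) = s/(s + 2)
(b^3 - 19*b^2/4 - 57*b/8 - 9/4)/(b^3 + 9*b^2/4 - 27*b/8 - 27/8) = (2*b^2 - 11*b - 6)/(2*b^2 + 3*b - 9)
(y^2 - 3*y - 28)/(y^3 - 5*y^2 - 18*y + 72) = (y - 7)/(y^2 - 9*y + 18)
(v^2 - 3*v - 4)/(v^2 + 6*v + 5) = (v - 4)/(v + 5)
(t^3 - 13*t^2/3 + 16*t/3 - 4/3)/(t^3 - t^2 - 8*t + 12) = (t - 1/3)/(t + 3)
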